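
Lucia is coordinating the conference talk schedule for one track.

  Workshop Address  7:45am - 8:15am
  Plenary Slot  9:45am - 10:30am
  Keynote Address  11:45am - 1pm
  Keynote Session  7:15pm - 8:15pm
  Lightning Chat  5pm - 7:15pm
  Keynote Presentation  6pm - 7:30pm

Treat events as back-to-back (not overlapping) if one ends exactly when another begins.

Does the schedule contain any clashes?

Yes

Sorted by start: Workshop Address, Plenary Slot, Keynote Address, Lightning Chat, Keynote Presentation, Keynote Session.
Plenary Slot starts after Workshop Address ends — done with Workshop Address.
Keynote Address starts after Plenary Slot ends — done with Plenary Slot.
Lightning Chat starts after Keynote Address ends — done with Keynote Address.
Keynote Presentation starts before Lightning Chat ends → Lightning Chat and Keynote Presentation overlap.
That's a conflict, so the schedule is not conflict-free.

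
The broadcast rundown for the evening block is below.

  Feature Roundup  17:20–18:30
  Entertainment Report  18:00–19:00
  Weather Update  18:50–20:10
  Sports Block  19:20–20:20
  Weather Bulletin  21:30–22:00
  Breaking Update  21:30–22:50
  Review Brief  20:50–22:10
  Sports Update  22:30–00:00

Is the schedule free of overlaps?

No

Sorted by start: Feature Roundup, Entertainment Report, Weather Update, Sports Block, Review Brief, Weather Bulletin, Breaking Update, Sports Update.
Entertainment Report starts before Feature Roundup ends → Feature Roundup and Entertainment Report overlap.
That's a conflict, so the schedule is not conflict-free.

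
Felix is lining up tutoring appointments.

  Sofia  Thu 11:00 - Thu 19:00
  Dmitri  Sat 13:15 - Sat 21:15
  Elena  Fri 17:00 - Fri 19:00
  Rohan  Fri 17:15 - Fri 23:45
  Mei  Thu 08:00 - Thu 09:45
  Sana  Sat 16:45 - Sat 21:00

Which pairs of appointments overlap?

Check each pair: they overlap iff neither finishes before the other starts.
Sorted by start: Mei, Sofia, Elena, Rohan, Dmitri, Sana.
Sofia starts after Mei ends, so nothing later overlaps Mei either.
Elena starts after Sofia ends, so nothing later overlaps Sofia either.
Rohan starts before Elena ends → Elena and Rohan overlap.
Dmitri starts after Elena ends, so nothing later overlaps Elena either.
Dmitri starts after Rohan ends, so nothing later overlaps Rohan either.
Sana starts before Dmitri ends → Dmitri and Sana overlap.

Dmitri & Sana, Elena & Rohan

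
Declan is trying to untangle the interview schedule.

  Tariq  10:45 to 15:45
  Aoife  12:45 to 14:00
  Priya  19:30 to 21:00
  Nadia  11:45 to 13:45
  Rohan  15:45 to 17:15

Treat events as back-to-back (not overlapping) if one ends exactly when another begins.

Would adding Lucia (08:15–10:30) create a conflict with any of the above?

No — it doesn't clash with anything

Tariq: starts 10:45 at or after Lucia ends 10:30 → clear.
Nadia: starts 11:45 at or after Lucia ends 10:30 → clear.
Aoife: starts 12:45 at or after Lucia ends 10:30 → clear.
Rohan: starts 15:45 at or after Lucia ends 10:30 → clear.
Priya: starts 19:30 at or after Lucia ends 10:30 → clear.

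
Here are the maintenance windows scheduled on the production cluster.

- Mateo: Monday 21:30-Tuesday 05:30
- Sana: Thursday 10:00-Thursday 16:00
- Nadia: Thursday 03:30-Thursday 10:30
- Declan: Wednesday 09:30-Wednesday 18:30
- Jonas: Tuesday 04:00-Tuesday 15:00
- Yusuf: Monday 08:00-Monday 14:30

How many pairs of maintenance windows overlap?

Sorted by start: Yusuf, Mateo, Jonas, Declan, Nadia, Sana.
Mateo starts after Yusuf ends, so Yusuf has no further overlaps.
Jonas starts before Mateo ends → Mateo and Jonas overlap.
Declan starts after Mateo ends, so Mateo has no further overlaps.
Declan starts after Jonas ends, so Jonas has no further overlaps.
Nadia starts after Declan ends, so Declan has no further overlaps.
Sana starts before Nadia ends → Nadia and Sana overlap.
Overlapping pairs: Jonas & Mateo, Nadia & Sana — 2 in total.

2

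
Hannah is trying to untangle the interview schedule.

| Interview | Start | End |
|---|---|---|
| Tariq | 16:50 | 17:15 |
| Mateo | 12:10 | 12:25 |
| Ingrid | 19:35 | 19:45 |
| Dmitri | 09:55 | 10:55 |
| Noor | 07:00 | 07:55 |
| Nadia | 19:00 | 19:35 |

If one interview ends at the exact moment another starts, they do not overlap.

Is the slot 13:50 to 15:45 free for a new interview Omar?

Yes — the slot is free

Noor: ends 07:55 at or before Omar starts 13:50 → clear.
Dmitri: ends 10:55 at or before Omar starts 13:50 → clear.
Mateo: ends 12:25 at or before Omar starts 13:50 → clear.
Tariq: starts 16:50 at or after Omar ends 15:45 → clear.
Nadia: starts 19:00 at or after Omar ends 15:45 → clear.
Ingrid: starts 19:35 at or after Omar ends 15:45 → clear.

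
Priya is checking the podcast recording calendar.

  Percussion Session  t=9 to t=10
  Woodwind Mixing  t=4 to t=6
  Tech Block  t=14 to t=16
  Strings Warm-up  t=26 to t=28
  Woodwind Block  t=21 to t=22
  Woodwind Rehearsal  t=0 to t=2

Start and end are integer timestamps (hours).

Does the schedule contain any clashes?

No

Sorted by start: Woodwind Rehearsal, Woodwind Mixing, Percussion Session, Tech Block, Woodwind Block, Strings Warm-up.
Woodwind Mixing starts after Woodwind Rehearsal ends, so nothing later overlaps Woodwind Rehearsal either.
Percussion Session starts after Woodwind Mixing ends, so nothing later overlaps Woodwind Mixing either.
Tech Block starts after Percussion Session ends, so nothing later overlaps Percussion Session either.
Woodwind Block starts after Tech Block ends, so nothing later overlaps Tech Block either.
Strings Warm-up starts after Woodwind Block ends.
Every pair is clear; the schedule has no overlaps.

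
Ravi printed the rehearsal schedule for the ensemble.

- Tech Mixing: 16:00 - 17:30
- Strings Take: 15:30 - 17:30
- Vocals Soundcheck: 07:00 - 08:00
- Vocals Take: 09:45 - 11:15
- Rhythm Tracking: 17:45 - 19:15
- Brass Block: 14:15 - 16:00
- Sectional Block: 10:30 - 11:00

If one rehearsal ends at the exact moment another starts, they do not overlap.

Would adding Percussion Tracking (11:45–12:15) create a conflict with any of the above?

No — it doesn't clash with anything

Vocals Soundcheck: ends 08:00 at or before Percussion Tracking starts 11:45 → clear.
Vocals Take: ends 11:15 at or before Percussion Tracking starts 11:45 → clear.
Sectional Block: ends 11:00 at or before Percussion Tracking starts 11:45 → clear.
Brass Block: starts 14:15 at or after Percussion Tracking ends 12:15 → clear.
Strings Take: starts 15:30 at or after Percussion Tracking ends 12:15 → clear.
Tech Mixing: starts 16:00 at or after Percussion Tracking ends 12:15 → clear.
Rhythm Tracking: starts 17:45 at or after Percussion Tracking ends 12:15 → clear.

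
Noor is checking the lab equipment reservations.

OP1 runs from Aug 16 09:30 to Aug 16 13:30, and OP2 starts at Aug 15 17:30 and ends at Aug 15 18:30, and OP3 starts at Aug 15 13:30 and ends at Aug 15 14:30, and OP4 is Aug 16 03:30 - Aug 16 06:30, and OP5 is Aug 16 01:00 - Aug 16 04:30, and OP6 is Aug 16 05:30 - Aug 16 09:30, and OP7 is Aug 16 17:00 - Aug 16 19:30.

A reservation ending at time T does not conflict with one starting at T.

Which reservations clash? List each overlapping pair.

OP4 & OP5, OP4 & OP6

Sorted by start: OP3, OP2, OP5, OP4, OP6, OP1, OP7.
OP2 starts after OP3 ends — done with OP3.
OP5 starts after OP2 ends — done with OP2.
OP4 starts before OP5 ends → OP5 and OP4 overlap.
OP6 starts after OP5 ends — done with OP5.
OP6 starts before OP4 ends → OP4 and OP6 overlap.
OP1 starts after OP4 ends — done with OP4.
OP1 starts exactly when OP6 ends (back-to-back, no overlap) — done with OP6.
OP7 starts after OP1 ends.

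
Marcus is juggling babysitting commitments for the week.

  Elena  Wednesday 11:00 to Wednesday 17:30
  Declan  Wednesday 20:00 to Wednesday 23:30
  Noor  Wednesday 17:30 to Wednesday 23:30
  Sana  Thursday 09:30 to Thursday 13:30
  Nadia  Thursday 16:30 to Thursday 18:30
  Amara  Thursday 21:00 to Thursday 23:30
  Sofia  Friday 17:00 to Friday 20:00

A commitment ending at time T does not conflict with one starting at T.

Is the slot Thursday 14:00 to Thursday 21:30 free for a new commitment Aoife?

No — it overlaps Amara, Nadia

Elena: ends Wednesday 17:30 at or before Aoife starts Thursday 14:00 → clear.
Noor: ends Wednesday 23:30 at or before Aoife starts Thursday 14:00 → clear.
Declan: ends Wednesday 23:30 at or before Aoife starts Thursday 14:00 → clear.
Sana: ends Thursday 13:30 at or before Aoife starts Thursday 14:00 → clear.
Nadia: starts Thursday 16:30 before Aoife ends Thursday 21:30, and ends Thursday 18:30 after Aoife starts Thursday 14:00 → overlap.
Amara: starts Thursday 21:00 before Aoife ends Thursday 21:30, and ends Thursday 23:30 after Aoife starts Thursday 14:00 → overlap.
Sofia: starts Friday 17:00 at or after Aoife ends Thursday 21:30 → clear.
Aoife overlaps Nadia, Amara.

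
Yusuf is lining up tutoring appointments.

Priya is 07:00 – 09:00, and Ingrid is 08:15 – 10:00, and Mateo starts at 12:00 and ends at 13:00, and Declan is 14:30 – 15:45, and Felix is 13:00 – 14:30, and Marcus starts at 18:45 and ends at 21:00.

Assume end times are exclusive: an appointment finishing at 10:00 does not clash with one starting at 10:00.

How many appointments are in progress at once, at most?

2

Sweep the timeline, counting +1 at each start and −1 at each end (ends before starts at a tie):
07:00 start Priya → 1
08:15 start Ingrid → 2
09:00 end Priya → 1
10:00 end Ingrid → 0
12:00 start Mateo → 1
13:00 end Mateo → 0
13:00 start Felix → 1
14:30 end Felix → 0
14:30 start Declan → 1
15:45 end Declan → 0
18:45 start Marcus → 1
21:00 end Marcus → 0
Peak is 2, at 08:15 (Ingrid, Priya).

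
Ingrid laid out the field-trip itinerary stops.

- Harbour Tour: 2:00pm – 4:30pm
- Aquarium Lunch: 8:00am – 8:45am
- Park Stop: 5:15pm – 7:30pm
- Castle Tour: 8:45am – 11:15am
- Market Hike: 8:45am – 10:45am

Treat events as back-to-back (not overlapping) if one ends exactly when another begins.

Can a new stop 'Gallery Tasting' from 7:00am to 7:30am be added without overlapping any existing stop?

Aquarium Lunch: starts 8:00am at or after Gallery Tasting ends 7:30am → clear.
Castle Tour: starts 8:45am at or after Gallery Tasting ends 7:30am → clear.
Market Hike: starts 8:45am at or after Gallery Tasting ends 7:30am → clear.
Harbour Tour: starts 2:00pm at or after Gallery Tasting ends 7:30am → clear.
Park Stop: starts 5:15pm at or after Gallery Tasting ends 7:30am → clear.

Yes — the slot is free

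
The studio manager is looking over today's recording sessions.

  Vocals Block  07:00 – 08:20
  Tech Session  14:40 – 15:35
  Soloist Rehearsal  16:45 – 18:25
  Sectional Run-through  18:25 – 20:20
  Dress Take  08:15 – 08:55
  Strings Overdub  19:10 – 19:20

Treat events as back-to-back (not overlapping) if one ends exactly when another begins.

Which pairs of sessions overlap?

Dress Take & Vocals Block, Sectional Run-through & Strings Overdub

Sorted by start: Vocals Block, Dress Take, Tech Session, Soloist Rehearsal, Sectional Run-through, Strings Overdub.
Dress Take starts before Vocals Block ends → Vocals Block and Dress Take overlap.
Tech Session starts after Vocals Block ends; Vocals Block is clear from here.
Tech Session starts after Dress Take ends; Dress Take is clear from here.
Soloist Rehearsal starts after Tech Session ends; Tech Session is clear from here.
Sectional Run-through starts exactly when Soloist Rehearsal ends (back-to-back, no overlap); Soloist Rehearsal is clear from here.
Strings Overdub starts before Sectional Run-through ends → Sectional Run-through and Strings Overdub overlap.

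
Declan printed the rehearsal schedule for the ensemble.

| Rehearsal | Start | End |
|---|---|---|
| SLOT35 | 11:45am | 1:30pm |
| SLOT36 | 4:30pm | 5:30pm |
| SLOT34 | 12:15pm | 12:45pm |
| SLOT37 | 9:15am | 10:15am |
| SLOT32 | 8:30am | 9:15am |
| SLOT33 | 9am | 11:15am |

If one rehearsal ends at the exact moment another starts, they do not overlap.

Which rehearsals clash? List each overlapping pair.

SLOT32 & SLOT33, SLOT33 & SLOT37, SLOT34 & SLOT35

Sorted by start: SLOT32, SLOT33, SLOT37, SLOT35, SLOT34, SLOT36.
SLOT33 starts before SLOT32 ends → SLOT32 and SLOT33 overlap.
SLOT37 starts exactly when SLOT32 ends (back-to-back, no overlap), so SLOT32 has no further overlaps.
SLOT37 starts before SLOT33 ends → SLOT33 and SLOT37 overlap.
SLOT35 starts after SLOT33 ends, so SLOT33 has no further overlaps.
SLOT35 starts after SLOT37 ends, so SLOT37 has no further overlaps.
SLOT34 starts before SLOT35 ends → SLOT35 and SLOT34 overlap.
SLOT36 starts after SLOT35 ends.
SLOT36 starts after SLOT34 ends.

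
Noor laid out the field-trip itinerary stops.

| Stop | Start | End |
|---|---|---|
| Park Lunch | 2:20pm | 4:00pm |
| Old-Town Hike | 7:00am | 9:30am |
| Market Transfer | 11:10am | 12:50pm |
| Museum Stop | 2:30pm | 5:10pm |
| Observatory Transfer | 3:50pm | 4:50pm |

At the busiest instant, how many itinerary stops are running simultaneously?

3

Sweep the timeline, counting +1 at each start and −1 at each end (ends before starts at a tie):
7:00am start Old-Town Hike → 1
9:30am end Old-Town Hike → 0
11:10am start Market Transfer → 1
12:50pm end Market Transfer → 0
2:20pm start Park Lunch → 1
2:30pm start Museum Stop → 2
3:50pm start Observatory Transfer → 3
4:00pm end Park Lunch → 2
4:50pm end Observatory Transfer → 1
5:10pm end Museum Stop → 0
Peak is 3, at 3:50pm (Museum Stop, Observatory Transfer, Park Lunch).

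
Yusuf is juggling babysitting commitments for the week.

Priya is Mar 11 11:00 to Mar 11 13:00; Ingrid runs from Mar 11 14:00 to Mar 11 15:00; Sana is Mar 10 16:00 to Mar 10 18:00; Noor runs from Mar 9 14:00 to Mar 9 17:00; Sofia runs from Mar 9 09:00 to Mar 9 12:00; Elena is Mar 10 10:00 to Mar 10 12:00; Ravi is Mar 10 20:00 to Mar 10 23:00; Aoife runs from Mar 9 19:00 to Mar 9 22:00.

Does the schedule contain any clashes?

No

Check each pair: they overlap iff neither finishes before the other starts.
Sorted by start: Sofia, Noor, Aoife, Elena, Sana, Ravi, Priya, Ingrid.
Noor starts after Sofia ends — done with Sofia.
Aoife starts after Noor ends — done with Noor.
Elena starts after Aoife ends — done with Aoife.
Sana starts after Elena ends — done with Elena.
Ravi starts after Sana ends — done with Sana.
Priya starts after Ravi ends — done with Ravi.
Ingrid starts after Priya ends.
Every pair is clear; the schedule has no overlaps.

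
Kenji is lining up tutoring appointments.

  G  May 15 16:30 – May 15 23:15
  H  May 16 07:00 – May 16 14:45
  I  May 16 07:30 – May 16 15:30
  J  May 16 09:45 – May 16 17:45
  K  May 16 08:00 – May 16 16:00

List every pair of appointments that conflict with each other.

Two intervals overlap when each starts before the other ends.
Sorted by start: G, H, I, K, J.
H starts after G ends, so G has no further overlaps.
I starts before H ends → H and I overlap.
K starts before H ends → H and K overlap.
J starts before H ends → H and J overlap.
K starts before I ends → I and K overlap.
J starts before I ends → I and J overlap.
J starts before K ends → K and J overlap.

H & I, H & J, H & K, I & J, I & K, J & K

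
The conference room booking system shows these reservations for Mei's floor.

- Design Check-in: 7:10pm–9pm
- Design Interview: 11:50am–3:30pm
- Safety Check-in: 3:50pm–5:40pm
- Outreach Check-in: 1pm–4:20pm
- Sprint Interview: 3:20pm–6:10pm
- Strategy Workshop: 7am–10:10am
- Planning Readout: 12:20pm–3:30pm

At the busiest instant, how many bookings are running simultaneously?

4

Sort all start/end points and keep a running count:
7am start Strategy Workshop → 1
10:10am end Strategy Workshop → 0
11:50am start Design Interview → 1
12:20pm start Planning Readout → 2
1pm start Outreach Check-in → 3
3:20pm start Sprint Interview → 4
3:30pm end Design Interview → 3
3:30pm end Planning Readout → 2
3:50pm start Safety Check-in → 3
4:20pm end Outreach Check-in → 2
5:40pm end Safety Check-in → 1
6:10pm end Sprint Interview → 0
7:10pm start Design Check-in → 1
9pm end Design Check-in → 0
Peak is 4, at 3:20pm (Design Interview, Outreach Check-in, Planning Readout, Sprint Interview).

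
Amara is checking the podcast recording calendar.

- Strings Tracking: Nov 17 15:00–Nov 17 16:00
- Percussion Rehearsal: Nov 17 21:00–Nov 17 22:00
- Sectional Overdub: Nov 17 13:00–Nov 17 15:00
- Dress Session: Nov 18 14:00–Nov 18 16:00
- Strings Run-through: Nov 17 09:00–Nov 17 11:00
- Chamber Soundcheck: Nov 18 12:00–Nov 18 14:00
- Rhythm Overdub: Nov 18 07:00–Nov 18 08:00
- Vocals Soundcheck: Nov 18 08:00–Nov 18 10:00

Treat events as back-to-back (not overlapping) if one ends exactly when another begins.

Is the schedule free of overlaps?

Check each pair: they overlap iff neither finishes before the other starts.
Sorted by start: Strings Run-through, Sectional Overdub, Strings Tracking, Percussion Rehearsal, Rhythm Overdub, Vocals Soundcheck, Chamber Soundcheck, Dress Session.
Sectional Overdub starts after Strings Run-through ends; Strings Run-through is clear from here.
Strings Tracking starts exactly when Sectional Overdub ends (back-to-back, no overlap); Sectional Overdub is clear from here.
Percussion Rehearsal starts after Strings Tracking ends; Strings Tracking is clear from here.
Rhythm Overdub starts after Percussion Rehearsal ends; Percussion Rehearsal is clear from here.
Vocals Soundcheck starts exactly when Rhythm Overdub ends (back-to-back, no overlap); Rhythm Overdub is clear from here.
Chamber Soundcheck starts after Vocals Soundcheck ends; Vocals Soundcheck is clear from here.
Dress Session starts exactly when Chamber Soundcheck ends (back-to-back, no overlap).
Every pair is clear; the schedule has no overlaps.

Yes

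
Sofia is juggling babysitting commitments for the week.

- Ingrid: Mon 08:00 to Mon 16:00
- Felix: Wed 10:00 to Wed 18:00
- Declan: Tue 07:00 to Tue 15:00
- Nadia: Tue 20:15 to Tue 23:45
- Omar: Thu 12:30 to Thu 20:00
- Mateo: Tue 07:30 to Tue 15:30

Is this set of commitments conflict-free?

Check each pair: they overlap iff neither finishes before the other starts.
Sorted by start: Ingrid, Declan, Mateo, Nadia, Felix, Omar.
Declan starts after Ingrid ends; Ingrid is clear from here.
Mateo starts before Declan ends → Declan and Mateo overlap.
That's a conflict, so the schedule is not conflict-free.

No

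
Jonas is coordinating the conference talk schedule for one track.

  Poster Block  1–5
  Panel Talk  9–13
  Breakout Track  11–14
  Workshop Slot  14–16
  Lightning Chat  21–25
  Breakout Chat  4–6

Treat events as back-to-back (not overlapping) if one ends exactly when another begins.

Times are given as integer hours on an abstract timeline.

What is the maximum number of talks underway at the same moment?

2

Walk through starts and ends in time order (an end at T is processed before a start at T):
1 start Poster Block → 1
4 start Breakout Chat → 2
5 end Poster Block → 1
6 end Breakout Chat → 0
9 start Panel Talk → 1
11 start Breakout Track → 2
13 end Panel Talk → 1
14 end Breakout Track → 0
14 start Workshop Slot → 1
16 end Workshop Slot → 0
21 start Lightning Chat → 1
25 end Lightning Chat → 0
Peak is 2, at 4 (Breakout Chat, Poster Block).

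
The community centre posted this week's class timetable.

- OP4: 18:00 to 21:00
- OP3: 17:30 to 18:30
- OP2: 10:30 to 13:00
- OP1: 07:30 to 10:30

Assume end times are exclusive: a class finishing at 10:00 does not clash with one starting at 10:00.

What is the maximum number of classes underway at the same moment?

2

Sort all start/end points and keep a running count:
07:30 start OP1 → 1
10:30 end OP1 → 0
10:30 start OP2 → 1
13:00 end OP2 → 0
17:30 start OP3 → 1
18:00 start OP4 → 2
18:30 end OP3 → 1
21:00 end OP4 → 0
Peak is 2, at 18:00 (OP3, OP4).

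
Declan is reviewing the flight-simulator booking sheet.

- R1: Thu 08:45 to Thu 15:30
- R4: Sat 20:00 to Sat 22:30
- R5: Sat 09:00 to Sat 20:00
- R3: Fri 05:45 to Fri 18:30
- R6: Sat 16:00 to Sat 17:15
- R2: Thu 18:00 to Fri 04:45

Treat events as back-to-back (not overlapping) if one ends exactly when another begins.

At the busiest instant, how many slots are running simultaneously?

Walk through starts and ends in time order (an end at T is processed before a start at T):
Thu 08:45 start R1 → 1
Thu 15:30 end R1 → 0
Thu 18:00 start R2 → 1
Fri 04:45 end R2 → 0
Fri 05:45 start R3 → 1
Fri 18:30 end R3 → 0
Sat 09:00 start R5 → 1
Sat 16:00 start R6 → 2
Sat 17:15 end R6 → 1
Sat 20:00 end R5 → 0
Sat 20:00 start R4 → 1
Sat 22:30 end R4 → 0
Peak is 2, at Sat 16:00 (R5, R6).

2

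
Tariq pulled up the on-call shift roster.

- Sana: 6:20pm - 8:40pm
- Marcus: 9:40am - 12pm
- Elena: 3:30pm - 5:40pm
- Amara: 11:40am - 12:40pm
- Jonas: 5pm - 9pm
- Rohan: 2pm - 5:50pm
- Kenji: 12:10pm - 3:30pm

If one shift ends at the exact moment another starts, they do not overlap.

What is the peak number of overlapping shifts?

3

Sort all start/end points and keep a running count:
9:40am start Marcus → 1
11:40am start Amara → 2
12pm end Marcus → 1
12:10pm start Kenji → 2
12:40pm end Amara → 1
2pm start Rohan → 2
3:30pm end Kenji → 1
3:30pm start Elena → 2
5pm start Jonas → 3
5:40pm end Elena → 2
5:50pm end Rohan → 1
6:20pm start Sana → 2
8:40pm end Sana → 1
9pm end Jonas → 0
Peak is 3, at 5pm (Elena, Jonas, Rohan).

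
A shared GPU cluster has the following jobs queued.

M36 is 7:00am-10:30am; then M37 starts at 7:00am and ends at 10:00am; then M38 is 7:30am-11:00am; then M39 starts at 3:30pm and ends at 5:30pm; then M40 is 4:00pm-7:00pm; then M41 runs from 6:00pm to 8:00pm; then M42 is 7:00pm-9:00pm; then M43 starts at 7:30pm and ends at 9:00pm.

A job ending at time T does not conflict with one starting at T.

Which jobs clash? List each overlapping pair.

M36 & M37, M36 & M38, M37 & M38, M39 & M40, M40 & M41, M41 & M42, M41 & M43, M42 & M43

Check each pair: they overlap iff neither finishes before the other starts.
Sorted by start: M36, M37, M38, M39, M40, M41, M42, M43.
M37 starts before M36 ends → M36 and M37 overlap.
M38 starts before M36 ends → M36 and M38 overlap.
M39 starts after M36 ends; M36 is clear from here.
M38 starts before M37 ends → M37 and M38 overlap.
M39 starts after M37 ends; M37 is clear from here.
M39 starts after M38 ends; M38 is clear from here.
M40 starts before M39 ends → M39 and M40 overlap.
M41 starts after M39 ends; M39 is clear from here.
M41 starts before M40 ends → M40 and M41 overlap.
M42 starts exactly when M40 ends (back-to-back, no overlap); M40 is clear from here.
M42 starts before M41 ends → M41 and M42 overlap.
M43 starts before M41 ends → M41 and M43 overlap.
M43 starts before M42 ends → M42 and M43 overlap.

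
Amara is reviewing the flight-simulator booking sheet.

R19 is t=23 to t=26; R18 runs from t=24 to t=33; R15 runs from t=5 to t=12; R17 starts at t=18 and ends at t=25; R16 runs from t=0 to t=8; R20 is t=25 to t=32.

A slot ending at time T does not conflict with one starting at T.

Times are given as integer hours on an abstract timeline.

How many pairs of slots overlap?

6

Two intervals overlap when each starts before the other ends.
Sorted by start: R16, R15, R17, R19, R18, R20.
R15 starts before R16 ends → R16 and R15 overlap.
R17 starts after R16 ends — done with R16.
R17 starts after R15 ends — done with R15.
R19 starts before R17 ends → R17 and R19 overlap.
R18 starts before R17 ends → R17 and R18 overlap.
R20 starts exactly when R17 ends (back-to-back, no overlap).
R18 starts before R19 ends → R19 and R18 overlap.
R20 starts before R19 ends → R19 and R20 overlap.
R20 starts before R18 ends → R18 and R20 overlap.
Overlapping pairs: R15 & R16, R17 & R18, R17 & R19, R18 & R19, R18 & R20, R19 & R20 — 6 in total.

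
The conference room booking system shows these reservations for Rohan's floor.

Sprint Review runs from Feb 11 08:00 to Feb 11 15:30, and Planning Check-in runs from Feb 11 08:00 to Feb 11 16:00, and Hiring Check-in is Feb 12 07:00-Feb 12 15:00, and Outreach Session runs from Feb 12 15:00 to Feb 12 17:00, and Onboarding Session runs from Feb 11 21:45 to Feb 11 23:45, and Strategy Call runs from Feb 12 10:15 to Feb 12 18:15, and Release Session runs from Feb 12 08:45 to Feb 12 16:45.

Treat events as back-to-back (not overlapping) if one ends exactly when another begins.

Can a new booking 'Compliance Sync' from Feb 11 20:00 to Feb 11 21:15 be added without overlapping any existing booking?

Sprint Review: ends Feb 11 15:30 at or before Compliance Sync starts Feb 11 20:00 → clear.
Planning Check-in: ends Feb 11 16:00 at or before Compliance Sync starts Feb 11 20:00 → clear.
Onboarding Session: starts Feb 11 21:45 at or after Compliance Sync ends Feb 11 21:15 → clear.
Hiring Check-in: starts Feb 12 07:00 at or after Compliance Sync ends Feb 11 21:15 → clear.
Release Session: starts Feb 12 08:45 at or after Compliance Sync ends Feb 11 21:15 → clear.
Strategy Call: starts Feb 12 10:15 at or after Compliance Sync ends Feb 11 21:15 → clear.
Outreach Session: starts Feb 12 15:00 at or after Compliance Sync ends Feb 11 21:15 → clear.

Yes — the slot is free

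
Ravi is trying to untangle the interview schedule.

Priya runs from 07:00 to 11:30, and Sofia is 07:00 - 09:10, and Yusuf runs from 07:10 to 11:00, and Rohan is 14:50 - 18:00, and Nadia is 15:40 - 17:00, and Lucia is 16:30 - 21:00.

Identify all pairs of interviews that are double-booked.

Lucia & Nadia, Lucia & Rohan, Nadia & Rohan, Priya & Sofia, Priya & Yusuf, Sofia & Yusuf

Sorted by start: Priya, Sofia, Yusuf, Rohan, Nadia, Lucia.
Sofia starts before Priya ends → Priya and Sofia overlap.
Yusuf starts before Priya ends → Priya and Yusuf overlap.
Rohan starts after Priya ends, so Priya has no further overlaps.
Yusuf starts before Sofia ends → Sofia and Yusuf overlap.
Rohan starts after Sofia ends, so Sofia has no further overlaps.
Rohan starts after Yusuf ends, so Yusuf has no further overlaps.
Nadia starts before Rohan ends → Rohan and Nadia overlap.
Lucia starts before Rohan ends → Rohan and Lucia overlap.
Lucia starts before Nadia ends → Nadia and Lucia overlap.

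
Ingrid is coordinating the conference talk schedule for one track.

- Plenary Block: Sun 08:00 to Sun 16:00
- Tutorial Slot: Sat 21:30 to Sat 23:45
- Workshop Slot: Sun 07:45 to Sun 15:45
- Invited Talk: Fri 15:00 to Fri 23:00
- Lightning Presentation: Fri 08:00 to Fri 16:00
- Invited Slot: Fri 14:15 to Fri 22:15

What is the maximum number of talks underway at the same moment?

3

Walk through starts and ends in time order (an end at T is processed before a start at T):
Fri 08:00 start Lightning Presentation → 1
Fri 14:15 start Invited Slot → 2
Fri 15:00 start Invited Talk → 3
Fri 16:00 end Lightning Presentation → 2
Fri 22:15 end Invited Slot → 1
Fri 23:00 end Invited Talk → 0
Sat 21:30 start Tutorial Slot → 1
Sat 23:45 end Tutorial Slot → 0
Sun 07:45 start Workshop Slot → 1
Sun 08:00 start Plenary Block → 2
Sun 15:45 end Workshop Slot → 1
Sun 16:00 end Plenary Block → 0
Peak is 3, at Fri 15:00 (Invited Slot, Invited Talk, Lightning Presentation).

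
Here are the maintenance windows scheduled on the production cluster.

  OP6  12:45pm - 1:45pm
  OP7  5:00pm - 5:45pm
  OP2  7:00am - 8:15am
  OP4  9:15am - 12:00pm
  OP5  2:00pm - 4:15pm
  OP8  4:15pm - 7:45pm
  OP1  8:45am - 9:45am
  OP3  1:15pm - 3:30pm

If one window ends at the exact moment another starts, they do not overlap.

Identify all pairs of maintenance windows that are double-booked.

Check each pair: they overlap iff neither finishes before the other starts.
Sorted by start: OP2, OP1, OP4, OP6, OP3, OP5, OP8, OP7.
OP1 starts after OP2 ends; OP2 is clear from here.
OP4 starts before OP1 ends → OP1 and OP4 overlap.
OP6 starts after OP1 ends; OP1 is clear from here.
OP6 starts after OP4 ends; OP4 is clear from here.
OP3 starts before OP6 ends → OP6 and OP3 overlap.
OP5 starts after OP6 ends; OP6 is clear from here.
OP5 starts before OP3 ends → OP3 and OP5 overlap.
OP8 starts after OP3 ends; OP3 is clear from here.
OP8 starts exactly when OP5 ends (back-to-back, no overlap); OP5 is clear from here.
OP7 starts before OP8 ends → OP8 and OP7 overlap.

OP1 & OP4, OP3 & OP5, OP3 & OP6, OP7 & OP8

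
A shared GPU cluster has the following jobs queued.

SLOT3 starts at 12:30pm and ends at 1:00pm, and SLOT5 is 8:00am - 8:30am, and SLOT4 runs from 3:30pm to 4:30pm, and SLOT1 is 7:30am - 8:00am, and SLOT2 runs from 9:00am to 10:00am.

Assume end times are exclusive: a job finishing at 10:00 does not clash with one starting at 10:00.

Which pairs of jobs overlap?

none

Check each pair: they overlap iff neither finishes before the other starts.
Sorted by start: SLOT1, SLOT5, SLOT2, SLOT3, SLOT4.
SLOT5 starts exactly when SLOT1 ends (back-to-back, no overlap), so nothing later overlaps SLOT1 either.
SLOT2 starts after SLOT5 ends, so nothing later overlaps SLOT5 either.
SLOT3 starts after SLOT2 ends, so nothing later overlaps SLOT2 either.
SLOT4 starts after SLOT3 ends.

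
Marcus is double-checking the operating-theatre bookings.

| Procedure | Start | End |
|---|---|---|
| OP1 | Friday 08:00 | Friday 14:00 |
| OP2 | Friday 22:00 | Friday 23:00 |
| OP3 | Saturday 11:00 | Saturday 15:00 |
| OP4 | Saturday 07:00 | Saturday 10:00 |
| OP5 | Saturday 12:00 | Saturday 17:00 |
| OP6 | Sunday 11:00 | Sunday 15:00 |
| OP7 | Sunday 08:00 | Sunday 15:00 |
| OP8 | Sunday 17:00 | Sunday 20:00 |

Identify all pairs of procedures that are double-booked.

Sorted by start: OP1, OP2, OP4, OP3, OP5, OP7, OP6, OP8.
OP2 starts after OP1 ends, so nothing later overlaps OP1 either.
OP4 starts after OP2 ends, so nothing later overlaps OP2 either.
OP3 starts after OP4 ends, so nothing later overlaps OP4 either.
OP5 starts before OP3 ends → OP3 and OP5 overlap.
OP7 starts after OP3 ends, so nothing later overlaps OP3 either.
OP7 starts after OP5 ends, so nothing later overlaps OP5 either.
OP6 starts before OP7 ends → OP7 and OP6 overlap.
OP8 starts after OP7 ends.
OP8 starts after OP6 ends.

OP3 & OP5, OP6 & OP7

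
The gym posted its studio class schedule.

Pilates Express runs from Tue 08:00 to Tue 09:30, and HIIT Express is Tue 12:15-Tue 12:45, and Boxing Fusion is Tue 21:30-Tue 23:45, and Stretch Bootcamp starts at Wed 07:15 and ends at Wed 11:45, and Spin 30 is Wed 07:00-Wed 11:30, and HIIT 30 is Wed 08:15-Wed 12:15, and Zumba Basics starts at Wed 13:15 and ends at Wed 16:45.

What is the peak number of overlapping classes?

Sweep the timeline, counting +1 at each start and −1 at each end (ends before starts at a tie):
Tue 08:00 start Pilates Express → 1
Tue 09:30 end Pilates Express → 0
Tue 12:15 start HIIT Express → 1
Tue 12:45 end HIIT Express → 0
Tue 21:30 start Boxing Fusion → 1
Tue 23:45 end Boxing Fusion → 0
Wed 07:00 start Spin 30 → 1
Wed 07:15 start Stretch Bootcamp → 2
Wed 08:15 start HIIT 30 → 3
Wed 11:30 end Spin 30 → 2
Wed 11:45 end Stretch Bootcamp → 1
Wed 12:15 end HIIT 30 → 0
Wed 13:15 start Zumba Basics → 1
Wed 16:45 end Zumba Basics → 0
Peak is 3, at Wed 08:15 (HIIT 30, Spin 30, Stretch Bootcamp).

3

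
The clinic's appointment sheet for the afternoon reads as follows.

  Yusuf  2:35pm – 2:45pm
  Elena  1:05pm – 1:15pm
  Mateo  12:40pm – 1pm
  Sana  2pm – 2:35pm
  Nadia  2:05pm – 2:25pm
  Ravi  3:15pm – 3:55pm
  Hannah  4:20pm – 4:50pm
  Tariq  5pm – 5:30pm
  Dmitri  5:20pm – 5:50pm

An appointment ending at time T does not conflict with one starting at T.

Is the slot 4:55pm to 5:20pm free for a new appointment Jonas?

No — it overlaps Tariq

Mateo: ends 1pm at or before Jonas starts 4:55pm → clear.
Elena: ends 1:15pm at or before Jonas starts 4:55pm → clear.
Sana: ends 2:35pm at or before Jonas starts 4:55pm → clear.
Nadia: ends 2:25pm at or before Jonas starts 4:55pm → clear.
Yusuf: ends 2:45pm at or before Jonas starts 4:55pm → clear.
Ravi: ends 3:55pm at or before Jonas starts 4:55pm → clear.
Hannah: ends 4:50pm at or before Jonas starts 4:55pm → clear.
Tariq: starts 5pm before Jonas ends 5:20pm, and ends 5:30pm after Jonas starts 4:55pm → overlap.
Dmitri: starts 5:20pm at or after Jonas ends 5:20pm → clear.
Jonas overlaps Tariq.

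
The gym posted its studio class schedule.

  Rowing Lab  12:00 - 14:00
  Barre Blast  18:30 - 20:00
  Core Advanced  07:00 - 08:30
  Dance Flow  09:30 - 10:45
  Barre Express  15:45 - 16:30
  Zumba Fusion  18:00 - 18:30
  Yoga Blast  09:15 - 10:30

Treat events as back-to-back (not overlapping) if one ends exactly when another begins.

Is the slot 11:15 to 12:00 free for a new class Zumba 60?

Yes — the slot is free

Core Advanced: ends 08:30 at or before Zumba 60 starts 11:15 → clear.
Yoga Blast: ends 10:30 at or before Zumba 60 starts 11:15 → clear.
Dance Flow: ends 10:45 at or before Zumba 60 starts 11:15 → clear.
Rowing Lab: starts 12:00 at or after Zumba 60 ends 12:00 → clear.
Barre Express: starts 15:45 at or after Zumba 60 ends 12:00 → clear.
Zumba Fusion: starts 18:00 at or after Zumba 60 ends 12:00 → clear.
Barre Blast: starts 18:30 at or after Zumba 60 ends 12:00 → clear.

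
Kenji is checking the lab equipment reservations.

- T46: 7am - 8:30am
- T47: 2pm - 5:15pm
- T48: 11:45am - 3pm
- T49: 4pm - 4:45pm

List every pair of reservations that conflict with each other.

T47 & T48, T47 & T49

Two intervals overlap when each starts before the other ends.
Sorted by start: T46, T48, T47, T49.
T48 starts after T46 ends; T46 is clear from here.
T47 starts before T48 ends → T48 and T47 overlap.
T49 starts after T48 ends.
T49 starts before T47 ends → T47 and T49 overlap.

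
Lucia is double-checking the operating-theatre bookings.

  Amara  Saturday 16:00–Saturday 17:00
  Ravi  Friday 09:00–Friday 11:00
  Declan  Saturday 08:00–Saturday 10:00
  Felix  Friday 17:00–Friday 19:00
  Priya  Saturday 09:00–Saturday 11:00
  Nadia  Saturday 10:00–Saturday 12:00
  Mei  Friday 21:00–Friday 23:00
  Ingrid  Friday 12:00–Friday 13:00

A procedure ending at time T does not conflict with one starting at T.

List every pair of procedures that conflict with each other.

Sorted by start: Ravi, Ingrid, Felix, Mei, Declan, Priya, Nadia, Amara.
Ingrid starts after Ravi ends, so Ravi has no further overlaps.
Felix starts after Ingrid ends, so Ingrid has no further overlaps.
Mei starts after Felix ends, so Felix has no further overlaps.
Declan starts after Mei ends, so Mei has no further overlaps.
Priya starts before Declan ends → Declan and Priya overlap.
Nadia starts exactly when Declan ends (back-to-back, no overlap), so Declan has no further overlaps.
Nadia starts before Priya ends → Priya and Nadia overlap.
Amara starts after Priya ends.
Amara starts after Nadia ends.

Declan & Priya, Nadia & Priya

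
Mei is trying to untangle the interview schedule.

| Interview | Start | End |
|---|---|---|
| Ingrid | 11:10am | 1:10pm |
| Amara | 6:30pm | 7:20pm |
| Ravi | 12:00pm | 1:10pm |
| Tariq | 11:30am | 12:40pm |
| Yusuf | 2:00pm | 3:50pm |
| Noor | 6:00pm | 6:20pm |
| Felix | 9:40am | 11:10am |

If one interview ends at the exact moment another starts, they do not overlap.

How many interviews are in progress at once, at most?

3

Sort all start/end points and keep a running count:
9:40am start Felix → 1
11:10am end Felix → 0
11:10am start Ingrid → 1
11:30am start Tariq → 2
12:00pm start Ravi → 3
12:40pm end Tariq → 2
1:10pm end Ingrid → 1
1:10pm end Ravi → 0
2:00pm start Yusuf → 1
3:50pm end Yusuf → 0
6:00pm start Noor → 1
6:20pm end Noor → 0
6:30pm start Amara → 1
7:20pm end Amara → 0
Peak is 3, at 12:00pm (Ingrid, Ravi, Tariq).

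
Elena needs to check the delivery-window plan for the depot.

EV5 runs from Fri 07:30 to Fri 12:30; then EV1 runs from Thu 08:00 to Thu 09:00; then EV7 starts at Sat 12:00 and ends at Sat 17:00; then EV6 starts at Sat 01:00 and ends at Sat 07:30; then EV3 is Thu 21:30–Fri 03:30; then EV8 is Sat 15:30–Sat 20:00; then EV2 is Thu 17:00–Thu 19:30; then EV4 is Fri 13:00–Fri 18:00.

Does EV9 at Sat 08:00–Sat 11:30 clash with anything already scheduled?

EV1: ends Thu 09:00 at or before EV9 starts Sat 08:00 → clear.
EV2: ends Thu 19:30 at or before EV9 starts Sat 08:00 → clear.
EV3: ends Fri 03:30 at or before EV9 starts Sat 08:00 → clear.
EV5: ends Fri 12:30 at or before EV9 starts Sat 08:00 → clear.
EV4: ends Fri 18:00 at or before EV9 starts Sat 08:00 → clear.
EV6: ends Sat 07:30 at or before EV9 starts Sat 08:00 → clear.
EV7: starts Sat 12:00 at or after EV9 ends Sat 11:30 → clear.
EV8: starts Sat 15:30 at or after EV9 ends Sat 11:30 → clear.

No — it doesn't clash with anything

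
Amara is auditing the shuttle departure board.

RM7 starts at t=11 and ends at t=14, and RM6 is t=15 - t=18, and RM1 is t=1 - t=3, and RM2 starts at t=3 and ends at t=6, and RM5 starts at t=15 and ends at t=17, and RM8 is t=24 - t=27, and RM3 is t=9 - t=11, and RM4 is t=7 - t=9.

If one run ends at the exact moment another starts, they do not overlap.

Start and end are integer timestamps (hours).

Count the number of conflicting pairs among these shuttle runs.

1

Sorted by start: RM1, RM2, RM4, RM3, RM7, RM5, RM6, RM8.
RM2 starts exactly when RM1 ends (back-to-back, no overlap) — done with RM1.
RM4 starts after RM2 ends — done with RM2.
RM3 starts exactly when RM4 ends (back-to-back, no overlap) — done with RM4.
RM7 starts exactly when RM3 ends (back-to-back, no overlap) — done with RM3.
RM5 starts after RM7 ends — done with RM7.
RM6 starts before RM5 ends → RM5 and RM6 overlap.
RM8 starts after RM5 ends.
RM8 starts after RM6 ends.
Overlapping pairs: RM5 & RM6 — 1 in total.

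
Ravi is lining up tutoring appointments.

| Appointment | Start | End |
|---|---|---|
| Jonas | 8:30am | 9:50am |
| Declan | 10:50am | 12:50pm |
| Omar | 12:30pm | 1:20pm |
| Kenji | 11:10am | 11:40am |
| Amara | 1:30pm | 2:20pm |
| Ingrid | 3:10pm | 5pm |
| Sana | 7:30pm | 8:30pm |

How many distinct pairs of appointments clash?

2

Sorted by start: Jonas, Declan, Kenji, Omar, Amara, Ingrid, Sana.
Declan starts after Jonas ends, so Jonas has no further overlaps.
Kenji starts before Declan ends → Declan and Kenji overlap.
Omar starts before Declan ends → Declan and Omar overlap.
Amara starts after Declan ends, so Declan has no further overlaps.
Omar starts after Kenji ends, so Kenji has no further overlaps.
Amara starts after Omar ends, so Omar has no further overlaps.
Ingrid starts after Amara ends, so Amara has no further overlaps.
Sana starts after Ingrid ends.
Overlapping pairs: Declan & Kenji, Declan & Omar — 2 in total.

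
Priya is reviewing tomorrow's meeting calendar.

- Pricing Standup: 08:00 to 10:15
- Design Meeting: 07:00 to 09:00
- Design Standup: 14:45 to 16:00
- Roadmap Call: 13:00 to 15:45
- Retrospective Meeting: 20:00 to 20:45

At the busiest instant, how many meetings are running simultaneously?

2

Sweep the timeline, counting +1 at each start and −1 at each end (ends before starts at a tie):
07:00 start Design Meeting → 1
08:00 start Pricing Standup → 2
09:00 end Design Meeting → 1
10:15 end Pricing Standup → 0
13:00 start Roadmap Call → 1
14:45 start Design Standup → 2
15:45 end Roadmap Call → 1
16:00 end Design Standup → 0
20:00 start Retrospective Meeting → 1
20:45 end Retrospective Meeting → 0
Peak is 2, at 08:00 (Design Meeting, Pricing Standup).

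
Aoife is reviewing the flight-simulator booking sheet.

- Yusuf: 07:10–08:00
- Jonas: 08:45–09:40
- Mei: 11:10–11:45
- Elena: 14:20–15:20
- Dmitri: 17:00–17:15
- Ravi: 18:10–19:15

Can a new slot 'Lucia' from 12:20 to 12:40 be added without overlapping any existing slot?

Yes — the slot is free

Yusuf: ends 08:00 at or before Lucia starts 12:20 → clear.
Jonas: ends 09:40 at or before Lucia starts 12:20 → clear.
Mei: ends 11:45 at or before Lucia starts 12:20 → clear.
Elena: starts 14:20 at or after Lucia ends 12:40 → clear.
Dmitri: starts 17:00 at or after Lucia ends 12:40 → clear.
Ravi: starts 18:10 at or after Lucia ends 12:40 → clear.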